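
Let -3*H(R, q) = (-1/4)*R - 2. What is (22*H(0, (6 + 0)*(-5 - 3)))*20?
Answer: 880/3 ≈ 293.33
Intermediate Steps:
H(R, q) = 2/3 + R/12 (H(R, q) = -((-1/4)*R - 2)/3 = -((-1*1/4)*R - 2)/3 = -(-R/4 - 2)/3 = -(-2 - R/4)/3 = 2/3 + R/12)
(22*H(0, (6 + 0)*(-5 - 3)))*20 = (22*(2/3 + (1/12)*0))*20 = (22*(2/3 + 0))*20 = (22*(2/3))*20 = (44/3)*20 = 880/3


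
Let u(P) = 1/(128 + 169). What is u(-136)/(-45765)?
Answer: -1/13592205 ≈ -7.3572e-8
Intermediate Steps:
u(P) = 1/297
u(-136)/(-45765) = (1/297)/(-45765) = (1/297)*(-1/45765) = -1/13592205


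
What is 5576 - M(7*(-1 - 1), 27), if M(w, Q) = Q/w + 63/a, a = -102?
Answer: 663847/119 ≈ 5578.5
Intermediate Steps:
M(w, Q) = -21/34 + Q/w (M(w, Q) = Q/w + 63/(-102) = Q/w + 63*(-1/102) = Q/w - 21/34 = -21/34 + Q/w)
5576 - M(7*(-1 - 1), 27) = 5576 - (-21/34 + 27/((7*(-1 - 1)))) = 5576 - (-21/34 + 27/((7*(-2)))) = 5576 - (-21/34 + 27/(-14)) = 5576 - (-21/34 + 27*(-1/14)) = 5576 - (-21/34 - 27/14) = 5576 - 1*(-303/119) = 5576 + 303/119 = 663847/119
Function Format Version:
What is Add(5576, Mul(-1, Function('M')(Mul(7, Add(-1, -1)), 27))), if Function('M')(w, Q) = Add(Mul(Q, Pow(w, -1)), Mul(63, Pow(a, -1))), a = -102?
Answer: Rational(663847, 119) ≈ 5578.5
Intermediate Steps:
Function('M')(w, Q) = Add(Rational(-21, 34), Mul(Q, Pow(w, -1))) (Function('M')(w, Q) = Add(Mul(Q, Pow(w, -1)), Mul(63, Pow(-102, -1))) = Add(Mul(Q, Pow(w, -1)), Mul(63, Rational(-1, 102))) = Add(Mul(Q, Pow(w, -1)), Rational(-21, 34)) = Add(Rational(-21, 34), Mul(Q, Pow(w, -1))))
Add(5576, Mul(-1, Function('M')(Mul(7, Add(-1, -1)), 27))) = Add(5576, Mul(-1, Add(Rational(-21, 34), Mul(27, Pow(Mul(7, Add(-1, -1)), -1))))) = Add(5576, Mul(-1, Add(Rational(-21, 34), Mul(27, Pow(Mul(7, -2), -1))))) = Add(5576, Mul(-1, Add(Rational(-21, 34), Mul(27, Pow(-14, -1))))) = Add(5576, Mul(-1, Add(Rational(-21, 34), Mul(27, Rational(-1, 14))))) = Add(5576, Mul(-1, Add(Rational(-21, 34), Rational(-27, 14)))) = Add(5576, Mul(-1, Rational(-303, 119))) = Add(5576, Rational(303, 119)) = Rational(663847, 119)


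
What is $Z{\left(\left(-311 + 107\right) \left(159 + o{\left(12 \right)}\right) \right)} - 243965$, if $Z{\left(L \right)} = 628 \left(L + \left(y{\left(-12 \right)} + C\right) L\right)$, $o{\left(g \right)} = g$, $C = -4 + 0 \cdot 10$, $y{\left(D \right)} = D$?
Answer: $328363315$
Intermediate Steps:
$C = -4$ ($C = -4 + 0 = -4$)
$Z{\left(L \right)} = - 9420 L$ ($Z{\left(L \right)} = 628 \left(L + \left(-12 - 4\right) L\right) = 628 \left(L - 16 L\right) = 628 \left(- 15 L\right) = - 9420 L$)
$Z{\left(\left(-311 + 107\right) \left(159 + o{\left(12 \right)}\right) \right)} - 243965 = - 9420 \left(-311 + 107\right) \left(159 + 12\right) - 243965 = - 9420 \left(\left(-204\right) 171\right) - 243965 = \left(-9420\right) \left(-34884\right) - 243965 = 328607280 - 243965 = 328363315$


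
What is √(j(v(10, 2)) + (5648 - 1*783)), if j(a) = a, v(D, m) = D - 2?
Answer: √4873 ≈ 69.807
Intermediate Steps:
v(D, m) = -2 + D
√(j(v(10, 2)) + (5648 - 1*783)) = √((-2 + 10) + (5648 - 1*783)) = √(8 + (5648 - 783)) = √(8 + 4865) = √4873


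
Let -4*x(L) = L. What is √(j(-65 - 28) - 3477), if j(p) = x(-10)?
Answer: I*√13898/2 ≈ 58.945*I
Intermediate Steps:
x(L) = -L/4
j(p) = 5/2 (j(p) = -¼*(-10) = 5/2)
√(j(-65 - 28) - 3477) = √(5/2 - 3477) = √(-6949/2) = I*√13898/2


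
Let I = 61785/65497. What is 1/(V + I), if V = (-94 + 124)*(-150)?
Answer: -65497/294674715 ≈ -0.00022227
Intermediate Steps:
I = 61785/65497 (I = 61785*(1/65497) = 61785/65497 ≈ 0.94333)
V = -4500 (V = 30*(-150) = -4500)
1/(V + I) = 1/(-4500 + 61785/65497) = 1/(-294674715/65497) = -65497/294674715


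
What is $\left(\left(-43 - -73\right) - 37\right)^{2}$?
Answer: $49$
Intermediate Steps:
$\left(\left(-43 - -73\right) - 37\right)^{2} = \left(\left(-43 + 73\right) - 37\right)^{2} = \left(30 - 37\right)^{2} = \left(-7\right)^{2} = 49$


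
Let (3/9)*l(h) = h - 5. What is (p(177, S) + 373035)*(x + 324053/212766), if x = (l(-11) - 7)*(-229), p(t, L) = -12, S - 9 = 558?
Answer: 333247784183643/70922 ≈ 4.6988e+9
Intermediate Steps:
S = 567 (S = 9 + 558 = 567)
l(h) = -15 + 3*h (l(h) = 3*(h - 5) = 3*(-5 + h) = -15 + 3*h)
x = 12595 (x = ((-15 + 3*(-11)) - 7)*(-229) = ((-15 - 33) - 7)*(-229) = (-48 - 7)*(-229) = -55*(-229) = 12595)
(p(177, S) + 373035)*(x + 324053/212766) = (-12 + 373035)*(12595 + 324053/212766) = 373023*(12595 + 324053*(1/212766)) = 373023*(12595 + 324053/212766) = 373023*(2680111823/212766) = 333247784183643/70922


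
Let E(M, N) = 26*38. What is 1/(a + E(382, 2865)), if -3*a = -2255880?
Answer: 1/752948 ≈ 1.3281e-6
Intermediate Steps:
a = 751960 (a = -⅓*(-2255880) = 751960)
E(M, N) = 988
1/(a + E(382, 2865)) = 1/(751960 + 988) = 1/752948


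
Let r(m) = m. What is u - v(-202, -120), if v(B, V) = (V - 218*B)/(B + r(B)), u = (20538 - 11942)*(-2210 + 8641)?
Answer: 5583379455/101 ≈ 5.5281e+7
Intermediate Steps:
u = 55280876 (u = 8596*6431 = 55280876)
v(B, V) = (V - 218*B)/(2*B) (v(B, V) = (V - 218*B)/(B + B) = (V - 218*B)/((2*B)) = (V - 218*B)*(1/(2*B)) = (V - 218*B)/(2*B))
u - v(-202, -120) = 55280876 - (-109 + (½)*(-120)/(-202)) = 55280876 - (-109 + (½)*(-120)*(-1/202)) = 55280876 - (-109 + 30/101) = 55280876 - 1*(-10979/101) = 55280876 + 10979/101 = 5583379455/101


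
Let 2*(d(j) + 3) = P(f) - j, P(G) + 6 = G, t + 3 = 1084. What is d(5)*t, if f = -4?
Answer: -22701/2 ≈ -11351.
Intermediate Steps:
t = 1081 (t = -3 + 1084 = 1081)
P(G) = -6 + G
d(j) = -8 - j/2 (d(j) = -3 + ((-6 - 4) - j)/2 = -3 + (-10 - j)/2 = -3 + (-5 - j/2) = -8 - j/2)
d(5)*t = (-8 - 1/2*5)*1081 = (-8 - 5/2)*1081 = -21/2*1081 = -22701/2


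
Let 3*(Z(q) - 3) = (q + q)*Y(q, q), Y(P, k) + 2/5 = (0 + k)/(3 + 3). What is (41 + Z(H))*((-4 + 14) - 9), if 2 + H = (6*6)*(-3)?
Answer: 12760/9 ≈ 1417.8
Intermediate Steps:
H = -110 (H = -2 + (6*6)*(-3) = -2 + 36*(-3) = -2 - 108 = -110)
Y(P, k) = -2/5 + k/6 (Y(P, k) = -2/5 + (0 + k)/(3 + 3) = -2/5 + k/6)
Z(q) = 3 + 2*q*(-2/5 + q/6)/3 (Z(q) = 3 + ((q + q)*(-2/5 + q/6))/3 = 3 + ((2*q)*(-2/5 + q/6))/3 = 3 + (2*q*(-2/5 + q/6))/3 = 3 + 2*q*(-2/5 + q/6)/3)
(41 + Z(H))*((-4 + 14) - 9) = (41 + (3 + (1/45)*(-110)*(-12 + 5*(-110))))*((-4 + 14) - 9) = (41 + (3 + (1/45)*(-110)*(-12 - 550)))*(10 - 9) = (41 + (3 + (1/45)*(-110)*(-562)))*1 = (41 + (3 + 12364/9))*1 = (41 + 12391/9)*1 = (12760/9)*1 = 12760/9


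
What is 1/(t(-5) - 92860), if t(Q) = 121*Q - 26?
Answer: -1/93491 ≈ -1.0696e-5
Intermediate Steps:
t(Q) = -26 + 121*Q
1/(t(-5) - 92860) = 1/((-26 + 121*(-5)) - 92860) = 1/((-26 - 605) - 92860) = 1/(-631 - 92860) = 1/(-93491) = -1/93491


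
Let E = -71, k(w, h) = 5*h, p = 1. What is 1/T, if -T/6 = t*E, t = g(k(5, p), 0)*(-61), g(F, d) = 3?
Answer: -1/77958 ≈ -1.2827e-5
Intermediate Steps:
t = -183 (t = 3*(-61) = -183)
T = -77958 (T = -(-1098)*(-71) = -6*12993 = -77958)
1/T = 1/(-77958) = -1/77958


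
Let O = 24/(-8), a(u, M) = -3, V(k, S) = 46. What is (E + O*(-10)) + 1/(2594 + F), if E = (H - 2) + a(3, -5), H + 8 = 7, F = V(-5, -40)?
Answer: 63361/2640 ≈ 24.000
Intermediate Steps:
F = 46
H = -1 (H = -8 + 7 = -1)
E = -6 (E = (-1 - 2) - 3 = -3 - 3 = -6)
O = -3 (O = 24*(-⅛) = -3)
(E + O*(-10)) + 1/(2594 + F) = (-6 - 3*(-10)) + 1/(2594 + 46) = (-6 + 30) + 1/2640 = 24 + 1/2640 = 63361/2640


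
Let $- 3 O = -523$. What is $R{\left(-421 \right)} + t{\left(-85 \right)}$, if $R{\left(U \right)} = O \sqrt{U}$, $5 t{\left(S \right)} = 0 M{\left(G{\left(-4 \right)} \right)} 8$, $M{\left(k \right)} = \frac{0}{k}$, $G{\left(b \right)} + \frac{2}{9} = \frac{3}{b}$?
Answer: $\frac{523 i \sqrt{421}}{3} \approx 3577.0 i$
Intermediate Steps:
$G{\left(b \right)} = - \frac{2}{9} + \frac{3}{b}$
$O = \frac{523}{3}$ ($O = \left(- \frac{1}{3}\right) \left(-523\right) = \frac{523}{3} \approx 174.33$)
$M{\left(k \right)} = 0$
$t{\left(S \right)} = 0$ ($t{\left(S \right)} = \frac{0 \cdot 0 \cdot 8}{5} = \frac{0 \cdot 8}{5} = \frac{1}{5} \cdot 0 = 0$)
$R{\left(U \right)} = \frac{523 \sqrt{U}}{3}$
$R{\left(-421 \right)} + t{\left(-85 \right)} = \frac{523 \sqrt{-421}}{3} + 0 = \frac{523 i \sqrt{421}}{3} + 0 = \frac{523 i \sqrt{421}}{3}$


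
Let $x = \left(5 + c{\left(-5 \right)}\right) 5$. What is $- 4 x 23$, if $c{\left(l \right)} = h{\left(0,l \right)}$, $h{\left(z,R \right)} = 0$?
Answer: $-2300$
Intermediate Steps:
$c{\left(l \right)} = 0$
$x = 25$ ($x = \left(5 + 0\right) 5 = 5 \cdot 5 = 25$)
$- 4 x 23 = \left(-4\right) 25 \cdot 23 = \left(-100\right) 23 = -2300$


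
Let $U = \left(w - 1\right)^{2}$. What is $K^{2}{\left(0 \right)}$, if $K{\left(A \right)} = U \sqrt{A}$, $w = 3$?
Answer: $0$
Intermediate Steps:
$U = 4$ ($U = \left(3 - 1\right)^{2} = 2^{2} = 4$)
$K{\left(A \right)} = 4 \sqrt{A}$
$K^{2}{\left(0 \right)} = \left(4 \sqrt{0}\right)^{2} = \left(4 \cdot 0\right)^{2} = 0^{2} = 0$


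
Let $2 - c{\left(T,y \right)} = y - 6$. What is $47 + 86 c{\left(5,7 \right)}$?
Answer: $133$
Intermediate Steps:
$c{\left(T,y \right)} = 8 - y$ ($c{\left(T,y \right)} = 2 - \left(y - 6\right) = 2 - \left(-6 + y\right) = 8 - y$)
$47 + 86 c{\left(5,7 \right)} = 47 + 86 \left(8 - 7\right) = 47 + 86 \cdot 1 = 47 + 86 = 133$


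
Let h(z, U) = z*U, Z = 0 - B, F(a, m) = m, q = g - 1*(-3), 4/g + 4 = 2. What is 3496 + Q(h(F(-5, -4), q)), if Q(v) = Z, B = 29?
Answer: 3467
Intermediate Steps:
g = -2 (g = 4/(-4 + 2) = 4/(-2) = 4*(-½) = -2)
q = 1 (q = -2 - 1*(-3) = -2 + 3 = 1)
Z = -29 (Z = 0 - 1*29 = 0 - 29 = -29)
h(z, U) = U*z
Q(v) = -29
3496 + Q(h(F(-5, -4), q)) = 3496 - 29 = 3467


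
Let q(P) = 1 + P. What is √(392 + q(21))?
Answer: 3*√46 ≈ 20.347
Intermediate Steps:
√(392 + q(21)) = √(392 + (1 + 21)) = √(392 + 22) = √414 = 3*√46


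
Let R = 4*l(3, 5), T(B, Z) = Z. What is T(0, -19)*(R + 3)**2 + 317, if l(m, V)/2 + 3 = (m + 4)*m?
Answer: -410254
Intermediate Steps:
l(m, V) = -6 + 2*m*(4 + m) (l(m, V) = -6 + 2*((m + 4)*m) = -6 + 2*((4 + m)*m) = -6 + 2*(m*(4 + m)) = -6 + 2*m*(4 + m))
R = 144 (R = 4*(-6 + 2*3**2 + 8*3) = 4*(-6 + 2*9 + 24) = 4*(-6 + 18 + 24) = 4*36 = 144)
T(0, -19)*(R + 3)**2 + 317 = -19*(144 + 3)**2 + 317 = -19*147**2 + 317 = -19*21609 + 317 = -410571 + 317 = -410254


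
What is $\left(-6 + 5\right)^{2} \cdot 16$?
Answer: $16$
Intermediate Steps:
$\left(-6 + 5\right)^{2} \cdot 16 = \left(-1\right)^{2} \cdot 16 = 1 \cdot 16 = 16$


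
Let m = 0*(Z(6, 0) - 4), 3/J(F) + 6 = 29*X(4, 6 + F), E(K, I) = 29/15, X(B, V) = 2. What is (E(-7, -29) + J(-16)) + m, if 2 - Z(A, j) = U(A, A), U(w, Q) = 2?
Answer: 1553/780 ≈ 1.9910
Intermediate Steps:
E(K, I) = 29/15 (E(K, I) = 29*(1/15) = 29/15)
Z(A, j) = 0 (Z(A, j) = 2 - 1*2 = 2 - 2 = 0)
J(F) = 3/52 (J(F) = 3/(-6 + 29*2) = 3/(-6 + 58) = 3/52)
m = 0 (m = 0*(0 - 4) = 0*(-4) = 0)
(E(-7, -29) + J(-16)) + m = (29/15 + 3/52) + 0 = 1553/780 + 0 = 1553/780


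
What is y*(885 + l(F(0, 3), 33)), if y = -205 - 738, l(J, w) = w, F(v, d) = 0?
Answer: -865674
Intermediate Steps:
y = -943
y*(885 + l(F(0, 3), 33)) = -943*(885 + 33) = -943*918 = -865674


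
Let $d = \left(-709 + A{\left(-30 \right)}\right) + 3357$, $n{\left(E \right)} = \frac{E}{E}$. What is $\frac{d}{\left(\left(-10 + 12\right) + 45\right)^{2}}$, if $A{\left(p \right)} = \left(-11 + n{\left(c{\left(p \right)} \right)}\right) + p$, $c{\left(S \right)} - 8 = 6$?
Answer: $\frac{2608}{2209} \approx 1.1806$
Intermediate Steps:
$c{\left(S \right)} = 14$ ($c{\left(S \right)} = 8 + 6 = 14$)
$n{\left(E \right)} = 1$
$A{\left(p \right)} = -10 + p$ ($A{\left(p \right)} = \left(-11 + 1\right) + p = -10 + p$)
$d = 2608$ ($d = \left(-709 - 40\right) + 3357 = -749 + 3357 = 2608$)
$\frac{d}{\left(\left(-10 + 12\right) + 45\right)^{2}} = \frac{2608}{\left(\left(-10 + 12\right) + 45\right)^{2}} = \frac{2608}{\left(2 + 45\right)^{2}} = \frac{2608}{47^{2}} = \frac{2608}{2209}$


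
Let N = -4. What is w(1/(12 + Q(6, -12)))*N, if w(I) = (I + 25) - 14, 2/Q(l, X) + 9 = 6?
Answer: -754/17 ≈ -44.353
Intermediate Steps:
Q(l, X) = -⅔ (Q(l, X) = 2/(-9 + 6) = 2/(-3) = 2*(-⅓) = -⅔)
w(I) = 11 + I (w(I) = (25 + I) - 14 = 11 + I)
w(1/(12 + Q(6, -12)))*N = (11 + 1/(12 - ⅔))*(-4) = (11 + 1/(34/3))*(-4) = (11 + 3/34)*(-4) = (377/34)*(-4) = -754/17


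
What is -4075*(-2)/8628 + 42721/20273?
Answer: 266910869/87457722 ≈ 3.0519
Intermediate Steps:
-4075*(-2)/8628 + 42721/20273 = 8150*(1/8628) + 42721*(1/20273) = 4075/4314 + 42721/20273 = 266910869/87457722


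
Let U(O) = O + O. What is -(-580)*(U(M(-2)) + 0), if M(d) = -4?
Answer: -4640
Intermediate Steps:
U(O) = 2*O
-(-580)*(U(M(-2)) + 0) = -(-580)*(2*(-4) + 0) = -(-580)*(-8 + 0) = -(-580)*(-8) = -145*32 = -4640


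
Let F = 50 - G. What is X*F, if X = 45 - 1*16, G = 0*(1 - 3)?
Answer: 1450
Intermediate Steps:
G = 0 (G = 0*(-2) = 0)
F = 50 (F = 50 - 1*0 = 50 + 0 = 50)
X = 29 (X = 45 - 16 = 29)
X*F = 29*50 = 1450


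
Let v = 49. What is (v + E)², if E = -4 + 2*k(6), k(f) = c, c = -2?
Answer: 1681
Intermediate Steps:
k(f) = -2
E = -8 (E = -4 + 2*(-2) = -4 - 4 = -8)
(v + E)² = (49 - 8)² = 41² = 1681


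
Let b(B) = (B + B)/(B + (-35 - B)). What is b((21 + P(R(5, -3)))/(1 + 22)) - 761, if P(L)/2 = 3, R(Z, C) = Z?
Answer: -612659/805 ≈ -761.07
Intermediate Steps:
P(L) = 6 (P(L) = 2*3 = 6)
b(B) = -2*B/35 (b(B) = (2*B)/(-35) = (2*B)*(-1/35) = -2*B/35)
b((21 + P(R(5, -3)))/(1 + 22)) - 761 = -2*(21 + 6)/(35*(1 + 22)) - 761 = -54/(35*23) - 761 = -2/35*27/23 - 761 = -54/805 - 761 = -612659/805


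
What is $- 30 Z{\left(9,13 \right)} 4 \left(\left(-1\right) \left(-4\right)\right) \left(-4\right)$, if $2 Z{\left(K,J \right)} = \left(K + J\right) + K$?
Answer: $29760$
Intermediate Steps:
$Z{\left(K,J \right)} = K + \frac{J}{2}$ ($Z{\left(K,J \right)} = \frac{\left(K + J\right) + K}{2} = \frac{\left(J + K\right) + K}{2} = \frac{J + 2 K}{2} = K + \frac{J}{2}$)
$- 30 Z{\left(9,13 \right)} 4 \left(\left(-1\right) \left(-4\right)\right) \left(-4\right) = - 30 \left(9 + \frac{1}{2} \cdot 13\right) 4 \left(\left(-1\right) \left(-4\right)\right) \left(-4\right) = - 30 \left(9 + \frac{13}{2}\right) 4 \cdot 4 \left(-4\right) = \left(-30\right) \frac{31}{2} \cdot 16 \left(-4\right) = \left(-465\right) \left(-64\right) = 29760$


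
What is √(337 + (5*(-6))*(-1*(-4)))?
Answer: √217 ≈ 14.731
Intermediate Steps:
√(337 + (5*(-6))*(-1*(-4))) = √(337 - 30*4) = √(337 - 120) = √217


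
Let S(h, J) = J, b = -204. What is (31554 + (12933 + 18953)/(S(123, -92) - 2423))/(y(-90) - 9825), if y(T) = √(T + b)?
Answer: -51958807720/16185017419 - 555284968*I*√6/242775261285 ≈ -3.2103 - 0.0056026*I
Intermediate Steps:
y(T) = √(-204 + T) (y(T) = √(T - 204) = √(-204 + T))
(31554 + (12933 + 18953)/(S(123, -92) - 2423))/(y(-90) - 9825) = (31554 + (12933 + 18953)/(-92 - 2423))/(√(-204 - 90) - 9825) = (31554 + 31886/(-2515))/(√(-294) - 9825) = (31554 + 31886*(-1/2515))/(7*I*√6 - 9825) = (31554 - 31886/2515)/(-9825 + 7*I*√6) = 79326424/(2515*(-9825 + 7*I*√6))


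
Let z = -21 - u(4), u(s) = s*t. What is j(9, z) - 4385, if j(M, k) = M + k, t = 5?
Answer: -4417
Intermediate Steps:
u(s) = 5*s (u(s) = s*5 = 5*s)
z = -41 (z = -21 - 5*4 = -21 - 1*20 = -21 - 20 = -41)
j(9, z) - 4385 = (9 - 41) - 4385 = -32 - 4385 = -4417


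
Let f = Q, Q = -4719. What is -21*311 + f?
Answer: -11250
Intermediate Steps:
f = -4719
-21*311 + f = -21*311 - 4719 = -6531 - 4719 = -11250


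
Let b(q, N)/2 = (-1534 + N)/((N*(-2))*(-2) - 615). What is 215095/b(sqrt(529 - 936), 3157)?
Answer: 2583936235/3246 ≈ 7.9604e+5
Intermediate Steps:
b(q, N) = 2*(-1534 + N)/(-615 + 4*N) (b(q, N) = 2*((-1534 + N)/((N*(-2))*(-2) - 615)) = 2*((-1534 + N)/(-2*N*(-2) - 615)) = 2*((-1534 + N)/(4*N - 615)) = 2*((-1534 + N)/(-615 + 4*N)) = 2*(-1534 + N)/(-615 + 4*N))
215095/b(sqrt(529 - 936), 3157) = 215095/((2*(-1534 + 3157)/(-615 + 4*3157))) = 215095/((2*1623/(-615 + 12628))) = 215095/((2*1623/12013)) = 215095/((2*(1/12013)*1623)) = 215095/(3246/12013) = 215095*(12013/3246) = 2583936235/3246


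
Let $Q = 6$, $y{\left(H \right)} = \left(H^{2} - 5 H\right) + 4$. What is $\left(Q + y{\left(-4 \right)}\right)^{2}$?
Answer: $2116$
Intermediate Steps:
$y{\left(H \right)} = 4 + H^{2} - 5 H$
$\left(Q + y{\left(-4 \right)}\right)^{2} = \left(6 + \left(4 + \left(-4\right)^{2} - -20\right)\right)^{2} = \left(6 + \left(4 + 16 + 20\right)\right)^{2} = \left(6 + 40\right)^{2} = 46^{2} = 2116$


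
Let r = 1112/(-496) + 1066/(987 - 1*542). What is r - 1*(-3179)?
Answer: 87712847/27590 ≈ 3179.2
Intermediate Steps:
r = 4237/27590 (r = 1112*(-1/496) + 1066/(987 - 542) = -139/62 + 1066/445 = 4237/27590 ≈ 0.15357)
r - 1*(-3179) = 4237/27590 - 1*(-3179) = 4237/27590 + 3179 = 87712847/27590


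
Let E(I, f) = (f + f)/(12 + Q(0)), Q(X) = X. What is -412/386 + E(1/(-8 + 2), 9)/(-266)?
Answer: -110171/102676 ≈ -1.0730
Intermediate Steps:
E(I, f) = f/6 (E(I, f) = (f + f)/(12 + 0) = (2*f)/12 = (2*f)*(1/12) = f/6)
-412/386 + E(1/(-8 + 2), 9)/(-266) = -412/386 + ((⅙)*9)/(-266) = -412*1/386 + (3/2)*(-1/266) = -206/193 - 3/532 = -110171/102676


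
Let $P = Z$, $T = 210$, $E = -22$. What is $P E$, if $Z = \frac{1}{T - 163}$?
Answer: $- \frac{22}{47} \approx -0.46809$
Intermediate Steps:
$Z = \frac{1}{47}$ ($Z = \frac{1}{210 - 163} = \frac{1}{47} \approx 0.021277$)
$P = \frac{1}{47} \approx 0.021277$
$P E = \frac{1}{47} \left(-22\right) = - \frac{22}{47}$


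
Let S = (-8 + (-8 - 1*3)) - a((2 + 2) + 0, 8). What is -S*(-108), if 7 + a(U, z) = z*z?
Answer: -8208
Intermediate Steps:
a(U, z) = -7 + z² (a(U, z) = -7 + z*z = -7 + z²)
S = -76 (S = (-8 + (-8 - 1*3)) - (-7 + 8²) = (-8 + (-8 - 3)) - (-7 + 64) = (-8 - 11) - 1*57 = -19 - 57 = -76)
-S*(-108) = -1*(-76)*(-108) = 76*(-108) = -8208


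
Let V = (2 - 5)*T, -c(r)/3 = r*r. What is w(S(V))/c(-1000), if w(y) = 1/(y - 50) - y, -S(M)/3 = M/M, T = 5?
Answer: -79/79500000 ≈ -9.9371e-7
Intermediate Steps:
c(r) = -3*r² (c(r) = -3*r*r = -3*r²)
V = -15 (V = (2 - 5)*5 = -3*5 = -15)
S(M) = -3 (S(M) = -3*M/M = -3*1 = -3)
w(y) = 1/(-50 + y) - y
w(S(V))/c(-1000) = ((1 - 1*(-3)² + 50*(-3))/(-50 - 3))/((-3*(-1000)²)) = ((1 - 1*9 - 150)/(-53))/((-3*1000000)) = -(1 - 9 - 150)/53/(-3000000) = -1/53*(-158)*(-1/3000000) = (158/53)*(-1/3000000) = -79/79500000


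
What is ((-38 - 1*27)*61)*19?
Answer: -75335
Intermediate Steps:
((-38 - 1*27)*61)*19 = ((-38 - 27)*61)*19 = -65*61*19 = -3965*19 = -75335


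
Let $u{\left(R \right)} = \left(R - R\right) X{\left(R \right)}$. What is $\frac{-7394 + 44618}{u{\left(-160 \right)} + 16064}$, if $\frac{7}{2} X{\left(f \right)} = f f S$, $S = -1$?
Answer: $\frac{4653}{2008} \approx 2.3172$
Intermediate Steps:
$X{\left(f \right)} = - \frac{2 f^{2}}{7}$ ($X{\left(f \right)} = \frac{2 f f \left(-1\right)}{7} = \frac{2 f^{2} \left(-1\right)}{7} = \frac{2 \left(- f^{2}\right)}{7} = - \frac{2 f^{2}}{7}$)
$u{\left(R \right)} = 0$ ($u{\left(R \right)} = \left(R - R\right) \left(- \frac{2 R^{2}}{7}\right) = 0 \left(- \frac{2 R^{2}}{7}\right) = 0$)
$\frac{-7394 + 44618}{u{\left(-160 \right)} + 16064} = \frac{-7394 + 44618}{0 + 16064} = \frac{37224}{16064} = 37224 \cdot \frac{1}{16064} = \frac{4653}{2008}$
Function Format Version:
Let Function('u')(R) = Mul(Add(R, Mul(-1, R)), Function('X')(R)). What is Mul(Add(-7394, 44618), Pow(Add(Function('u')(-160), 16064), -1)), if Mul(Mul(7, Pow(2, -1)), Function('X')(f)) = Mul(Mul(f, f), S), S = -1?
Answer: Rational(4653, 2008) ≈ 2.3172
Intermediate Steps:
Function('X')(f) = Mul(Rational(-2, 7), Pow(f, 2)) (Function('X')(f) = Mul(Rational(2, 7), Mul(Mul(f, f), -1)) = Mul(Rational(2, 7), Mul(Pow(f, 2), -1)) = Mul(Rational(2, 7), Mul(-1, Pow(f, 2))) = Mul(Rational(-2, 7), Pow(f, 2)))
Function('u')(R) = 0 (Function('u')(R) = Mul(Add(R, Mul(-1, R)), Mul(Rational(-2, 7), Pow(R, 2))) = Mul(0, Mul(Rational(-2, 7), Pow(R, 2))) = 0)
Mul(Add(-7394, 44618), Pow(Add(Function('u')(-160), 16064), -1)) = Mul(Add(-7394, 44618), Pow(Add(0, 16064), -1)) = Mul(37224, Pow(16064, -1)) = Mul(37224, Rational(1, 16064)) = Rational(4653, 2008)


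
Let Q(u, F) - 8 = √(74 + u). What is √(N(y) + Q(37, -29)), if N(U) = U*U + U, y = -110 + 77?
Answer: √(1064 + √111) ≈ 32.780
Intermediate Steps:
y = -33
N(U) = U + U² (N(U) = U² + U = U + U²)
Q(u, F) = 8 + √(74 + u)
√(N(y) + Q(37, -29)) = √(-33*(1 - 33) + (8 + √(74 + 37))) = √(-33*(-32) + (8 + √111)) = √(1056 + (8 + √111)) = √(1064 + √111)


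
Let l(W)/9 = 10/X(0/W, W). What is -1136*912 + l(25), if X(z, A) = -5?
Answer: -1036050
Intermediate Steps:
l(W) = -18 (l(W) = 9*(10/(-5)) = 9*(10*(-⅕)) = 9*(-2) = -18)
-1136*912 + l(25) = -1136*912 - 18 = -1036032 - 18 = -1036050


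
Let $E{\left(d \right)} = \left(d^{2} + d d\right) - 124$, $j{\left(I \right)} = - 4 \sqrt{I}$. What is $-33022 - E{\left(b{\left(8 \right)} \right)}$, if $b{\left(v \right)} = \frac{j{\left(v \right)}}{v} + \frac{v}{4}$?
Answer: $-32910 + 8 \sqrt{2} \approx -32899.0$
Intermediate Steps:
$b{\left(v \right)} = - \frac{4}{\sqrt{v}} + \frac{v}{4}$ ($b{\left(v \right)} = \frac{\left(-4\right) \sqrt{v}}{v} + \frac{v}{4} = - \frac{4}{\sqrt{v}} + v \frac{1}{4} = - \frac{4}{\sqrt{v}} + \frac{v}{4}$)
$E{\left(d \right)} = -124 + 2 d^{2}$ ($E{\left(d \right)} = \left(d^{2} + d^{2}\right) - 124 = 2 d^{2} - 124 = -124 + 2 d^{2}$)
$-33022 - E{\left(b{\left(8 \right)} \right)} = -33022 - \left(-124 + 2 \left(- \frac{4}{2 \sqrt{2}} + \frac{1}{4} \cdot 8\right)^{2}\right) = -33022 - \left(-124 + 2 \left(- 4 \frac{\sqrt{2}}{4} + 2\right)^{2}\right) = -33022 - \left(-124 + 2 \left(- \sqrt{2} + 2\right)^{2}\right) = -33022 - \left(-124 + 2 \left(2 - \sqrt{2}\right)^{2}\right) = -33022 + \left(124 - 2 \left(2 - \sqrt{2}\right)^{2}\right) = -32898 - 2 \left(2 - \sqrt{2}\right)^{2}$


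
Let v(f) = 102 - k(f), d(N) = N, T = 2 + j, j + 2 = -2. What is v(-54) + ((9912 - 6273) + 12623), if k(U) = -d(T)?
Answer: 16362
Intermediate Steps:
j = -4 (j = -2 - 2 = -4)
T = -2 (T = 2 - 4 = -2)
k(U) = 2 (k(U) = -1*(-2) = 2)
v(f) = 100 (v(f) = 102 - 1*2 = 102 - 2 = 100)
v(-54) + ((9912 - 6273) + 12623) = 100 + ((9912 - 6273) + 12623) = 100 + (3639 + 12623) = 100 + 16262 = 16362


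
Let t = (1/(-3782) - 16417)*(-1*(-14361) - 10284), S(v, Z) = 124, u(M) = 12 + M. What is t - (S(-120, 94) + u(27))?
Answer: -253137856781/3782 ≈ -6.6932e+7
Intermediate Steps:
t = -253137240315/3782 (t = (-1/3782 - 16417)*(14361 - 10284) = -62089095/3782*4077 = -253137240315/3782 ≈ -6.6932e+7)
t - (S(-120, 94) + u(27)) = -253137240315/3782 - (124 + (12 + 27)) = -253137240315/3782 - (124 + 39) = -253137240315/3782 - 1*163 = -253137240315/3782 - 163 = -253137856781/3782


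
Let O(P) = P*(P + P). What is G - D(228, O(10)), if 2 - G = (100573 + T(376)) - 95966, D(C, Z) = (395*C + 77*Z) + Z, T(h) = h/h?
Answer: -110266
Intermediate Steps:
O(P) = 2*P² (O(P) = P*(2*P) = 2*P²)
T(h) = 1
D(C, Z) = 78*Z + 395*C (D(C, Z) = (77*Z + 395*C) + Z = 78*Z + 395*C)
G = -4606 (G = 2 - ((100573 + 1) - 95966) = 2 - (100574 - 95966) = 2 - 1*4608 = 2 - 4608 = -4606)
G - D(228, O(10)) = -4606 - (78*(2*10²) + 395*228) = -4606 - (78*(2*100) + 90060) = -4606 - (78*200 + 90060) = -4606 - (15600 + 90060) = -4606 - 1*105660 = -4606 - 105660 = -110266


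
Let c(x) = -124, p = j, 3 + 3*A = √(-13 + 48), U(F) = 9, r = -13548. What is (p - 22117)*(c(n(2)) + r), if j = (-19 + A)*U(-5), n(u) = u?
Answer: 304844584 - 41016*√35 ≈ 3.0460e+8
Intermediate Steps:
A = -1 + √35/3 (A = -1 + √(-13 + 48)/3 = -1 + √35/3 ≈ 0.97203)
j = -180 + 3*√35 (j = (-19 + (-1 + √35/3))*9 = (-20 + √35/3)*9 = -180 + 3*√35 ≈ -162.25)
p = -180 + 3*√35 ≈ -162.25
(p - 22117)*(c(n(2)) + r) = ((-180 + 3*√35) - 22117)*(-124 - 13548) = (-22297 + 3*√35)*(-13672) = 304844584 - 41016*√35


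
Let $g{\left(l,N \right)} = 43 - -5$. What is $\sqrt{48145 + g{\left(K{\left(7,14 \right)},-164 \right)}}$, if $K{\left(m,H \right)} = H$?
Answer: $\sqrt{48193} \approx 219.53$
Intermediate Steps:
$g{\left(l,N \right)} = 48$ ($g{\left(l,N \right)} = 43 + 5 = 48$)
$\sqrt{48145 + g{\left(K{\left(7,14 \right)},-164 \right)}} = \sqrt{48145 + 48} = \sqrt{48193}$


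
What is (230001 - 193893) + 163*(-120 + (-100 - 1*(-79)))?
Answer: 13125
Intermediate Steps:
(230001 - 193893) + 163*(-120 + (-100 - 1*(-79))) = 36108 + 163*(-120 + (-100 + 79)) = 36108 + 163*(-120 - 21) = 36108 + 163*(-141) = 36108 - 22983 = 13125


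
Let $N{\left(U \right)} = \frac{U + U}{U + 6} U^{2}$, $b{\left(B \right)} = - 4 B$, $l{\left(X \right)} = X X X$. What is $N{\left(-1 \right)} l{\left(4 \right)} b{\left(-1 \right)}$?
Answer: $- \frac{512}{5} \approx -102.4$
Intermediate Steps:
$l{\left(X \right)} = X^{3}$ ($l{\left(X \right)} = X^{2} X = X^{3}$)
$N{\left(U \right)} = \frac{2 U^{3}}{6 + U}$ ($N{\left(U \right)} = \frac{2 U}{6 + U} U^{2} = \frac{2 U^{3}}{6 + U}$)
$N{\left(-1 \right)} l{\left(4 \right)} b{\left(-1 \right)} = \frac{2 \left(-1\right)^{3}}{6 - 1} \cdot 4^{3} \left(\left(-4\right) \left(-1\right)\right) = 2 \left(-1\right) \frac{1}{5} \cdot 64 \cdot 4 = \left(- \frac{2}{5}\right) 64 \cdot 4 = \left(- \frac{128}{5}\right) 4 = - \frac{512}{5}$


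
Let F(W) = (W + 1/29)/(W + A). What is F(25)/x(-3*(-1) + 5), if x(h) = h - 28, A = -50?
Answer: 363/7250 ≈ 0.050069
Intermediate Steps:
x(h) = -28 + h
F(W) = (1/29 + W)/(-50 + W) (F(W) = (W + 1/29)/(W - 50) = (W + 1/29)/(-50 + W) = (1/29 + W)/(-50 + W))
F(25)/x(-3*(-1) + 5) = ((1/29 + 25)/(-50 + 25))/(-28 + (-3*(-1) + 5)) = ((726/29)/(-25))/(-28 + (3 + 5)) = (-1/25*726/29)/(-28 + 8) = -726/725/(-20) = -726/725*(-1/20) = 363/7250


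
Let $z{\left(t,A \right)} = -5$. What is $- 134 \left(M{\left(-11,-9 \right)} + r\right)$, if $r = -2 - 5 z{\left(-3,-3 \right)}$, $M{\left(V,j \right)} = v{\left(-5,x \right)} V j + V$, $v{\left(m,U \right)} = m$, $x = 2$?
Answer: $64722$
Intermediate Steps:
$M{\left(V,j \right)} = V - 5 V j$ ($M{\left(V,j \right)} = - 5 V j + V = V - 5 V j$)
$r = 23$ ($r = -2 - -25 = -2 + 25 = 23$)
$- 134 \left(M{\left(-11,-9 \right)} + r\right) = - 134 \left(- 11 \left(1 - -45\right) + 23\right) = - 134 \left(- 11 \left(1 + 45\right) + 23\right) = - 134 \left(\left(-11\right) 46 + 23\right) = - 134 \left(-506 + 23\right) = \left(-134\right) \left(-483\right) = 64722$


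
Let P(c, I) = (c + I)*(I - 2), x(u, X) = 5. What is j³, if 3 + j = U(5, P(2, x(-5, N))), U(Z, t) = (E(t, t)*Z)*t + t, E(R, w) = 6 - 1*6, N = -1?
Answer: 5832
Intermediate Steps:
E(R, w) = 0 (E(R, w) = 6 - 6 = 0)
P(c, I) = (-2 + I)*(I + c) (P(c, I) = (I + c)*(-2 + I) = (-2 + I)*(I + c))
U(Z, t) = t (U(Z, t) = (0*Z)*t + t = 0*t + t = 0 + t = t)
j = 18 (j = -3 + (5² - 2*5 - 2*2 + 5*2) = -3 + (25 - 10 - 4 + 10) = -3 + 21 = 18)
j³ = 18³ = 5832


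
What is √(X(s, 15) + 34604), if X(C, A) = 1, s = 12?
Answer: 3*√3845 ≈ 186.02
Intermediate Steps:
√(X(s, 15) + 34604) = √(1 + 34604) = √34605 = 3*√3845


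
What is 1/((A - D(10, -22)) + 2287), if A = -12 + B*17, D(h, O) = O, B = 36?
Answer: 1/2909 ≈ 0.00034376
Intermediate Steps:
A = 600 (A = -12 + 36*17 = -12 + 612 = 600)
1/((A - D(10, -22)) + 2287) = 1/((600 - 1*(-22)) + 2287) = 1/((600 + 22) + 2287) = 1/(622 + 2287) = 1/2909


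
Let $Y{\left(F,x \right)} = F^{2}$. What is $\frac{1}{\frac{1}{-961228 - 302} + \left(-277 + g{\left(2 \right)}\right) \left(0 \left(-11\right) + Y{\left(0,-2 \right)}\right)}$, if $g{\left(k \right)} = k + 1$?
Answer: $-961530$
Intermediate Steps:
$g{\left(k \right)} = 1 + k$
$\frac{1}{\frac{1}{-961228 - 302} + \left(-277 + g{\left(2 \right)}\right) \left(0 \left(-11\right) + Y{\left(0,-2 \right)}\right)} = \frac{1}{\frac{1}{-961228 - 302} + \left(-277 + \left(1 + 2\right)\right) \left(0 \left(-11\right) + 0^{2}\right)} = \frac{1}{\frac{1}{-961530} + \left(-277 + 3\right) \left(0 + 0\right)} = \frac{1}{- \frac{1}{961530} - 0} = \frac{1}{- \frac{1}{961530} + 0} = \frac{1}{- \frac{1}{961530}} = -961530$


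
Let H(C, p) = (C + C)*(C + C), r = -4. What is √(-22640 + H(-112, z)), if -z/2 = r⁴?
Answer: 4*√1721 ≈ 165.94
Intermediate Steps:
z = -512 (z = -2*(-4)⁴ = -2*256 = -512)
H(C, p) = 4*C² (H(C, p) = (2*C)*(2*C) = 4*C²)
√(-22640 + H(-112, z)) = √(-22640 + 4*(-112)²) = √(-22640 + 4*12544) = √(-22640 + 50176) = √27536 = 4*√1721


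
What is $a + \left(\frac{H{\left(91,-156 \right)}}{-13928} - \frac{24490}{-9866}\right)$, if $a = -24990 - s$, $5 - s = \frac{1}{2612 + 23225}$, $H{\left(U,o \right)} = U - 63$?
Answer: $- \frac{11091544110791801}{443794552922} \approx -24993.0$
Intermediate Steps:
$H{\left(U,o \right)} = -63 + U$ ($H{\left(U,o \right)} = U - 63 = -63 + U$)
$s = \frac{129184}{25837}$ ($s = 5 - \frac{1}{2612 + 23225} = 5 - \frac{1}{25837} = \frac{129184}{25837} \approx 5.0$)
$a = - \frac{645795814}{25837}$ ($a = -24990 - \frac{129184}{25837} = - \frac{645795814}{25837} \approx -24995.0$)
$a + \left(\frac{H{\left(91,-156 \right)}}{-13928} - \frac{24490}{-9866}\right) = - \frac{645795814}{25837} + \left(\frac{-63 + 91}{-13928} - \frac{24490}{-9866}\right) = - \frac{645795814}{25837} + \left(28 \left(- \frac{1}{13928}\right) - - \frac{12245}{4933}\right) = - \frac{645795814}{25837} + \left(- \frac{7}{3482} + \frac{12245}{4933}\right) = - \frac{645795814}{25837} + \frac{42602559}{17176706} = - \frac{11091544110791801}{443794552922}$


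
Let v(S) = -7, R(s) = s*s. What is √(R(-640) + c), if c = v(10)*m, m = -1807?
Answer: √422249 ≈ 649.81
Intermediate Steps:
R(s) = s²
c = 12649 (c = -7*(-1807) = 12649)
√(R(-640) + c) = √((-640)² + 12649) = √(409600 + 12649) = √422249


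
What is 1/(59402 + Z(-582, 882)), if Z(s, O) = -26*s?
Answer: 1/74534 ≈ 1.3417e-5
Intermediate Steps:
1/(59402 + Z(-582, 882)) = 1/(59402 - 26*(-582)) = 1/(59402 + 15132) = 1/74534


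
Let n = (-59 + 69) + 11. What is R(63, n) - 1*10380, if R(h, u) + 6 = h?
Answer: -10323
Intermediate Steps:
n = 21 (n = 10 + 11 = 21)
R(h, u) = -6 + h
R(63, n) - 1*10380 = (-6 + 63) - 1*10380 = 57 - 10380 = -10323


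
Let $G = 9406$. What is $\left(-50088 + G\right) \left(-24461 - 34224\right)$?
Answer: $2387423170$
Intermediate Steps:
$\left(-50088 + G\right) \left(-24461 - 34224\right) = \left(-50088 + 9406\right) \left(-24461 - 34224\right) = \left(-40682\right) \left(-58685\right) = 2387423170$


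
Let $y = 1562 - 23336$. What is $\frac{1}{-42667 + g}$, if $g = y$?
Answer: $- \frac{1}{64441} \approx -1.5518 \cdot 10^{-5}$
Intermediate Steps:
$y = -21774$ ($y = 1562 - 23336 = -21774$)
$g = -21774$
$\frac{1}{-42667 + g} = \frac{1}{-42667 - 21774} = \frac{1}{-64441} = - \frac{1}{64441}$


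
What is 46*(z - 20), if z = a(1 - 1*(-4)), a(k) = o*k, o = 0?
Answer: -920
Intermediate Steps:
a(k) = 0 (a(k) = 0*k = 0)
z = 0
46*(z - 20) = 46*(0 - 20) = 46*(-20) = -920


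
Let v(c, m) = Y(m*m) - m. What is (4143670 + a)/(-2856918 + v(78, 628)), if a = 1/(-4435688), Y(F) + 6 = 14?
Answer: -18380027294959/12675147016144 ≈ -1.4501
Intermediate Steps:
Y(F) = 8 (Y(F) = -6 + 14 = 8)
v(c, m) = 8 - m
a = -1/4435688 ≈ -2.2544e-7
(4143670 + a)/(-2856918 + v(78, 628)) = (4143670 - 1/4435688)/(-2856918 + (8 - 1*628)) = 18380027294959/(4435688*(-2856918 + (8 - 628))) = 18380027294959/(4435688*(-2856918 - 620)) = (18380027294959/4435688)/(-2857538) = (18380027294959/4435688)*(-1/2857538) = -18380027294959/12675147016144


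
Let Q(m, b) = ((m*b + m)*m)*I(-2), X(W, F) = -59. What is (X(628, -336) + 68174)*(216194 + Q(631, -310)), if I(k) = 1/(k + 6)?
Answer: -8321403365895/4 ≈ -2.0804e+12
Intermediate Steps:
I(k) = 1/(6 + k)
Q(m, b) = m*(m + b*m)/4 (Q(m, b) = ((m*b + m)*m)/(6 - 2) = ((b*m + m)*m)/4 = ((m + b*m)*m)*(¼) = (m*(m + b*m))*(¼) = m*(m + b*m)/4)
(X(628, -336) + 68174)*(216194 + Q(631, -310)) = (-59 + 68174)*(216194 + (¼)*631²*(1 - 310)) = 68115*(216194 + (¼)*398161*(-309)) = 68115*(216194 - 123031749/4) = 68115*(-122166973/4) = -8321403365895/4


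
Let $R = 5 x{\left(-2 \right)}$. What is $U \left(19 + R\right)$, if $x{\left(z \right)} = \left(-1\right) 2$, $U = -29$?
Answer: $-261$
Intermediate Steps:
$x{\left(z \right)} = -2$
$R = -10$ ($R = 5 \left(-2\right) = -10$)
$U \left(19 + R\right) = - 29 \left(19 - 10\right) = \left(-29\right) 9 = -261$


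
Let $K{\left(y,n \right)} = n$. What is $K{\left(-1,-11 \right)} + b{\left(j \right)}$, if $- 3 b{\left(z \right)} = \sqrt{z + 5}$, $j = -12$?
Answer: $-11 - \frac{i \sqrt{7}}{3} \approx -11.0 - 0.88192 i$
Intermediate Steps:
$b{\left(z \right)} = - \frac{\sqrt{5 + z}}{3}$ ($b{\left(z \right)} = - \frac{\sqrt{z + 5}}{3} = - \frac{\sqrt{5 + z}}{3}$)
$K{\left(-1,-11 \right)} + b{\left(j \right)} = -11 - \frac{\sqrt{5 - 12}}{3} = -11 - \frac{\sqrt{-7}}{3} = -11 - \frac{i \sqrt{7}}{3}$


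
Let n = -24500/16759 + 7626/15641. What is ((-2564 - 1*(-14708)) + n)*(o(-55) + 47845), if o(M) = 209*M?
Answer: 115702820269949500/262127519 ≈ 4.4140e+8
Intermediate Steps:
n = -255400366/262127519 (n = -24500*1/16759 + 7626*(1/15641) = -24500/16759 + 7626/15641 = -255400366/262127519 ≈ -0.97434)
((-2564 - 1*(-14708)) + n)*(o(-55) + 47845) = ((-2564 - 1*(-14708)) - 255400366/262127519)*(209*(-55) + 47845) = ((-2564 + 14708) - 255400366/262127519)*(-11495 + 47845) = (12144 - 255400366/262127519)*36350 = (3183021190370/262127519)*36350 = 115702820269949500/262127519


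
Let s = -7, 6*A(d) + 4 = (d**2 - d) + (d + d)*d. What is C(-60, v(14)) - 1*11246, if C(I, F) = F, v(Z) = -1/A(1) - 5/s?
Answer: -78696/7 ≈ -11242.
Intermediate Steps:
A(d) = -2/3 + d**2/2 - d/6 (A(d) = -2/3 + ((d**2 - d) + (d + d)*d)/6 = -2/3 + ((d**2 - d) + (2*d)*d)/6 = -2/3 + ((d**2 - d) + 2*d**2)/6 = -2/3 + (-d + 3*d**2)/6 = -2/3 + (d**2/2 - d/6) = -2/3 + d**2/2 - d/6)
v(Z) = 26/7 (v(Z) = -1/(-2/3 + (1/2)*1**2 - 1/6*1) - 5/(-7) = -1/(-2/3 + (1/2)*1 - 1/6) - 5*(-1/7) = -1/(-2/3 + 1/2 - 1/6) + 5/7 = -1/(-1/3) + 5/7 = -1*(-3) + 5/7 = 3 + 5/7 = 26/7)
C(-60, v(14)) - 1*11246 = 26/7 - 1*11246 = 26/7 - 11246 = -78696/7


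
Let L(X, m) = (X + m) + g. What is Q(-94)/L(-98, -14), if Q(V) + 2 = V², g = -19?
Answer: -8834/131 ≈ -67.435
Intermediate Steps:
L(X, m) = -19 + X + m (L(X, m) = (X + m) - 19 = -19 + X + m)
Q(V) = -2 + V²
Q(-94)/L(-98, -14) = (-2 + (-94)²)/(-19 - 98 - 14) = (-2 + 8836)/(-131) = 8834*(-1/131) = -8834/131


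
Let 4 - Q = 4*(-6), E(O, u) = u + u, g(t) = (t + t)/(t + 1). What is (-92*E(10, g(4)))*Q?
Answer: -41216/5 ≈ -8243.2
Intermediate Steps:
g(t) = 2*t/(1 + t) (g(t) = (2*t)/(1 + t) = 2*t/(1 + t))
E(O, u) = 2*u
Q = 28 (Q = 4 - 4*(-6) = 4 - 1*(-24) = 4 + 24 = 28)
(-92*E(10, g(4)))*Q = -184*2*4/(1 + 4)*28 = -184*2*4/5*28 = -184*2*4*(⅕)*28 = -184*8/5*28 = -92*16/5*28 = -1472/5*28 = -41216/5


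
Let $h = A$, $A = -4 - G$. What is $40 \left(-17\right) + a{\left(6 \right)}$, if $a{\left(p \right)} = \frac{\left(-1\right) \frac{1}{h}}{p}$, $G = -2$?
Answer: $- \frac{8159}{12} \approx -679.92$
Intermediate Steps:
$A = -2$ ($A = -4 - -2 = -4 + 2 = -2$)
$h = -2$
$a{\left(p \right)} = \frac{1}{2 p}$ ($a{\left(p \right)} = \frac{\left(-1\right) \frac{1}{-2}}{p} = \frac{\left(-1\right) \left(- \frac{1}{2}\right)}{p} = \frac{1}{2 p}$)
$40 \left(-17\right) + a{\left(6 \right)} = 40 \left(-17\right) + \frac{1}{2 \cdot 6} = -680 + \frac{1}{2} \cdot \frac{1}{6} = -680 + \frac{1}{12} = - \frac{8159}{12}$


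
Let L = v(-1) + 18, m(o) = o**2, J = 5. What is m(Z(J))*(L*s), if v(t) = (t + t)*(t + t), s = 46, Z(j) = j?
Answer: 25300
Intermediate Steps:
v(t) = 4*t**2 (v(t) = (2*t)*(2*t) = 4*t**2)
L = 22 (L = 4*(-1)**2 + 18 = 4*1 + 18 = 4 + 18 = 22)
m(Z(J))*(L*s) = 5**2*(22*46) = 25*1012 = 25300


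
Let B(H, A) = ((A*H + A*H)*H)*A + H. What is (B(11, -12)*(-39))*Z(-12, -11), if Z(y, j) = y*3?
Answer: 48942036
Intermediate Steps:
Z(y, j) = 3*y
B(H, A) = H + 2*A²*H² (B(H, A) = ((2*A*H)*H)*A + H = (2*A*H²)*A + H = 2*A²*H² + H = H + 2*A²*H²)
(B(11, -12)*(-39))*Z(-12, -11) = ((11*(1 + 2*11*(-12)²))*(-39))*(3*(-12)) = ((11*(1 + 2*11*144))*(-39))*(-36) = ((11*(1 + 3168))*(-39))*(-36) = ((11*3169)*(-39))*(-36) = (34859*(-39))*(-36) = -1359501*(-36) = 48942036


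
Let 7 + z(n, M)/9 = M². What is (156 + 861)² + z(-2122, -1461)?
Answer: 20244915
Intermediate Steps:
z(n, M) = -63 + 9*M²
(156 + 861)² + z(-2122, -1461) = (156 + 861)² + (-63 + 9*(-1461)²) = 1017² + (-63 + 9*2134521) = 1034289 + (-63 + 19210689) = 1034289 + 19210626 = 20244915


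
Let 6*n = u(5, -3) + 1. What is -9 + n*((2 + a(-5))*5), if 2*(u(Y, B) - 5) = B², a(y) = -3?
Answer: -71/4 ≈ -17.750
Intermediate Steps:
u(Y, B) = 5 + B²/2
n = 7/4 (n = ((5 + (½)*(-3)²) + 1)/6 = ((5 + (½)*9) + 1)/6 = ((5 + 9/2) + 1)/6 = (19/2 + 1)/6 = (⅙)*(21/2) = 7/4 ≈ 1.7500)
-9 + n*((2 + a(-5))*5) = -9 + 7*((2 - 3)*5)/4 = -9 + 7*(-1*5)/4 = -9 + (7/4)*(-5) = -9 - 35/4 = -71/4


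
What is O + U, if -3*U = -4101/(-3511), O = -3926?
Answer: -13785553/3511 ≈ -3926.4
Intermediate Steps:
U = -1367/3511 (U = -(-1367)/(-3511) = -(-1367)*(-1)/3511 = -⅓*4101/3511 = -1367/3511 ≈ -0.38935)
O + U = -3926 - 1367/3511 = -13785553/3511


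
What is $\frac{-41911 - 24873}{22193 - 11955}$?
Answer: $- \frac{33392}{5119} \approx -6.5231$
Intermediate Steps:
$\frac{-41911 - 24873}{22193 - 11955} = - \frac{66784}{10238} = \left(-66784\right) \frac{1}{10238} = - \frac{33392}{5119}$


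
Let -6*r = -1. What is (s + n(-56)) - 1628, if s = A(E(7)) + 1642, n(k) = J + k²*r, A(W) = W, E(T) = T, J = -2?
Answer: 1625/3 ≈ 541.67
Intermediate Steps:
r = ⅙ (r = -⅙*(-1) = ⅙ ≈ 0.16667)
n(k) = -2 + k²/6 (n(k) = -2 + k²*(⅙) = -2 + k²/6)
s = 1649 (s = 7 + 1642 = 1649)
(s + n(-56)) - 1628 = (1649 + (-2 + (⅙)*(-56)²)) - 1628 = (1649 + (-2 + (⅙)*3136)) - 1628 = (1649 + (-2 + 1568/3)) - 1628 = (1649 + 1562/3) - 1628 = 6509/3 - 1628 = 1625/3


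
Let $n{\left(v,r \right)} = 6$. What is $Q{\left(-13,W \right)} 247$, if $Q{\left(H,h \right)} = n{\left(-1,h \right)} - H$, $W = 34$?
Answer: $4693$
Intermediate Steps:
$Q{\left(H,h \right)} = 6 - H$
$Q{\left(-13,W \right)} 247 = \left(6 - -13\right) 247 = \left(6 + 13\right) 247 = 19 \cdot 247 = 4693$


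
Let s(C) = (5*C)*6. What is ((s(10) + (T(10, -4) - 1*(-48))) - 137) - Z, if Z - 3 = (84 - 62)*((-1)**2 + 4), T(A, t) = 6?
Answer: 104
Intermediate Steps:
s(C) = 30*C
Z = 113 (Z = 3 + (84 - 62)*((-1)**2 + 4) = 3 + 22*(1 + 4) = 3 + 22*5 = 3 + 110 = 113)
((s(10) + (T(10, -4) - 1*(-48))) - 137) - Z = ((30*10 + (6 - 1*(-48))) - 137) - 1*113 = ((300 + (6 + 48)) - 137) - 113 = ((300 + 54) - 137) - 113 = (354 - 137) - 113 = 217 - 113 = 104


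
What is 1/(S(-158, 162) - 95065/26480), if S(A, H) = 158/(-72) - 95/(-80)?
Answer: -5958/27389 ≈ -0.21753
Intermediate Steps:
S(A, H) = -145/144 (S(A, H) = 158*(-1/72) - 95*(-1/80) = -79/36 + 19/16 = -145/144)
1/(S(-158, 162) - 95065/26480) = 1/(-145/144 - 95065/26480) = 1/(-145/144 - 95065*1/26480) = 1/(-145/144 - 19013/5296) = 1/(-27389/5958) = -5958/27389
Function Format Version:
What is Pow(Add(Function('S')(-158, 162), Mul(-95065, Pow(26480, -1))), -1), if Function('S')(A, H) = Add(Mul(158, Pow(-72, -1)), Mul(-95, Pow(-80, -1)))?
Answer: Rational(-5958, 27389) ≈ -0.21753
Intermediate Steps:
Function('S')(A, H) = Rational(-145, 144) (Function('S')(A, H) = Add(Mul(158, Rational(-1, 72)), Mul(-95, Rational(-1, 80))) = Add(Rational(-79, 36), Rational(19, 16)) = Rational(-145, 144))
Pow(Add(Function('S')(-158, 162), Mul(-95065, Pow(26480, -1))), -1) = Pow(Add(Rational(-145, 144), Mul(-95065, Pow(26480, -1))), -1) = Pow(Add(Rational(-145, 144), Mul(-95065, Rational(1, 26480))), -1) = Pow(Add(Rational(-145, 144), Rational(-19013, 5296)), -1) = Pow(Rational(-27389, 5958), -1) = Rational(-5958, 27389)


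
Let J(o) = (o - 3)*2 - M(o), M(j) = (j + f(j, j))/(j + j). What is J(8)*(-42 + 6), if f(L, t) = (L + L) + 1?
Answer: -1215/4 ≈ -303.75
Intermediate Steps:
f(L, t) = 1 + 2*L (f(L, t) = 2*L + 1 = 1 + 2*L)
M(j) = (1 + 3*j)/(2*j) (M(j) = (j + (1 + 2*j))/(j + j) = (1 + 3*j)/((2*j)) = (1 + 3*j)*(1/(2*j)) = (1 + 3*j)/(2*j))
J(o) = -6 + 2*o - (1 + 3*o)/(2*o) (J(o) = (o - 3)*2 - (1 + 3*o)/(2*o) = (-3 + o)*2 - (1 + 3*o)/(2*o) = (-6 + 2*o) - (1 + 3*o)/(2*o) = -6 + 2*o - (1 + 3*o)/(2*o))
J(8)*(-42 + 6) = (-15/2 + 2*8 - ½/8)*(-42 + 6) = (-15/2 + 16 - ½*⅛)*(-36) = (-15/2 + 16 - 1/16)*(-36) = (135/16)*(-36) = -1215/4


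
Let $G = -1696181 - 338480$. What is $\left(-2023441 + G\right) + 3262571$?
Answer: $-795531$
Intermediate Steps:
$G = -2034661$ ($G = -1696181 - 338480 = -2034661$)
$\left(-2023441 + G\right) + 3262571 = \left(-2023441 - 2034661\right) + 3262571 = -4058102 + 3262571 = -795531$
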